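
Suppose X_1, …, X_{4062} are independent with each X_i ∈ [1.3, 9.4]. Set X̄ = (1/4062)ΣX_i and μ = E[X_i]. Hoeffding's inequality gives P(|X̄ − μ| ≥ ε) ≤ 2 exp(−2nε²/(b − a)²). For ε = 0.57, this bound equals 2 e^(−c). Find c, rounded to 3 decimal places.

40.230

c = 2nε²/(b − a)² = 2·4062·0.57² / 8.1² = 40.2300.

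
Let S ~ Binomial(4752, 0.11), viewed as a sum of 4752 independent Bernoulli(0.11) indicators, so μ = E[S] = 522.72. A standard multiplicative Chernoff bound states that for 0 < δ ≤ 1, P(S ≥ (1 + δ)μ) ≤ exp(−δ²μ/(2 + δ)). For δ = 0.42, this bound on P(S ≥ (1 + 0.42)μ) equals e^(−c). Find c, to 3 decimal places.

38.102

c = δ²μ/(2 + δ) = 0.42²·522.72/(2 + 0.42) = 38.1024.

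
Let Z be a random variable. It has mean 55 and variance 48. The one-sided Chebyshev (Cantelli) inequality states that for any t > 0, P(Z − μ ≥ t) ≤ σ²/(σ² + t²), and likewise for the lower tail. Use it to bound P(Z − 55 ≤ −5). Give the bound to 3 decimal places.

0.658

Here σ² = 48 and t = 5, so σ² + t² = 73.
Cantelli's bound: 48/73 = 0.6575.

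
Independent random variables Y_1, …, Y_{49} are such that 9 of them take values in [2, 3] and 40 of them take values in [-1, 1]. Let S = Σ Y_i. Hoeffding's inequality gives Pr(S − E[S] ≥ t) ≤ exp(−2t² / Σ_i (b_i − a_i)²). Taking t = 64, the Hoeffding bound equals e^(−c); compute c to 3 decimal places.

48.473

Σ(b_i − a_i)² = 9·1² + 40·2² = 169.
c = 2t² / 169 = 2·64² / 169 = 48.4734.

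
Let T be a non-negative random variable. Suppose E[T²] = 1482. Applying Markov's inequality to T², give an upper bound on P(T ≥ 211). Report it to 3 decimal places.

Since T ≥ 0, the event {T ≥ 211} is the same as {T² ≥ 44521}.
Markov's inequality applied to T² gives P(T² ≥ 44521) ≤ E[T²]/44521 = 1482/44521 = 0.0333.

0.033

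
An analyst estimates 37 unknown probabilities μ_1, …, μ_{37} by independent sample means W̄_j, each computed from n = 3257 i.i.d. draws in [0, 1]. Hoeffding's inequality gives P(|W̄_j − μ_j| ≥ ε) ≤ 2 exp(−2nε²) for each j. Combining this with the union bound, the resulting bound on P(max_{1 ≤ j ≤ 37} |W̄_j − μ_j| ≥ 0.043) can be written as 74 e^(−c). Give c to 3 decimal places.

12.044

Union bound over the 37 events: P(max_{1 ≤ j ≤ 37} |W̄_j − μ_j| ≥ 0.043) ≤ 37·2·exp(−2nε²) = 74 exp(−2·3257·0.043²).
So c = 2·3257·0.043² = 12.0444.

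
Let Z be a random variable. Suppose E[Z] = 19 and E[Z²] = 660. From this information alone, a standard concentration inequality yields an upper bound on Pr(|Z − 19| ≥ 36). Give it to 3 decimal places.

The first two moments determine the variance, so Chebyshev's inequality is the sharpest standard bound available.
Var(Z) = E[Z²] − (E[Z])² = 660 − 361 = 299.
Chebyshev's inequality: Pr(|Z − μ| ≥ t) ≤ Var(Z)/t² = 299/1296 = 0.2307.

0.231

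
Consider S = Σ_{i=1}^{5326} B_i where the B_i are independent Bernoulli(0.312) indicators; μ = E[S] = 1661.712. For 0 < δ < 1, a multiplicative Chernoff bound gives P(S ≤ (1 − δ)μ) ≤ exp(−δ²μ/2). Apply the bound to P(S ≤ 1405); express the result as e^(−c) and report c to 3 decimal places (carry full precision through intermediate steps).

19.829

Write 1405 = (1 − δ)μ, so δ = 1 − 1405/1661.712 = 0.1544865…
Then the exponent is δ²μ/2 = (μ − 1405)²/(2μ) = 19.829264.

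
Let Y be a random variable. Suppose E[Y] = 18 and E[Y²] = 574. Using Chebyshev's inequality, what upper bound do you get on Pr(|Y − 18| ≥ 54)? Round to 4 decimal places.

0.0857

Var(Y) = E[Y²] − (E[Y])² = 574 − 324 = 250.
Chebyshev's inequality: Pr(|Y − μ| ≥ t) ≤ Var(Y)/t² = 250/2916 = 0.0857.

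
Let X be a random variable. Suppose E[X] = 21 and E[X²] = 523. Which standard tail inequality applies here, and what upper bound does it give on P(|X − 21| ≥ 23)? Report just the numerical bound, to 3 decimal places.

The first two moments determine the variance, so Chebyshev's inequality is the sharpest standard bound available.
Var(X) = E[X²] − (E[X])² = 523 − 441 = 82.
Chebyshev's inequality: P(|X − μ| ≥ t) ≤ Var(X)/t² = 82/529 = 0.1550.

0.155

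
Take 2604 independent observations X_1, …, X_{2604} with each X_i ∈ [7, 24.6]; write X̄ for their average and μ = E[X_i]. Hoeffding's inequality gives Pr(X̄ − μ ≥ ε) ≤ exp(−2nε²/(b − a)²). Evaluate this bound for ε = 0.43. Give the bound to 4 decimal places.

0.0447

Exponent: 2nε²/(b − a)² = 2·2604·0.43² / 17.6² = 3.10873.
Bound = exp(−3.10873) = 0.04466.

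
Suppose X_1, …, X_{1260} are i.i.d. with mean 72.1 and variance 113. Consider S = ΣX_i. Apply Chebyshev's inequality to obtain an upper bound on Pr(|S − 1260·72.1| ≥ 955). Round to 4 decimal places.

0.1561

Var(S) = n·Var(X_i) = 1260·113 = 142380.
Chebyshev: Pr(|S − 1260·72.1| ≥ 955) ≤ Var(S)/955² = 142380/912025 = 0.1561.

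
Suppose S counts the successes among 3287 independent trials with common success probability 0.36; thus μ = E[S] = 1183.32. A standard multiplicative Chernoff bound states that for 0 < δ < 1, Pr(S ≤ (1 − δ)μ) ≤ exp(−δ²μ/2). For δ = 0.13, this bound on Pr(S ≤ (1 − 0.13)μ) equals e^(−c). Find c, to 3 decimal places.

c = δ²μ/2 = 0.13²·1183.32/2 = 9.9991.

9.999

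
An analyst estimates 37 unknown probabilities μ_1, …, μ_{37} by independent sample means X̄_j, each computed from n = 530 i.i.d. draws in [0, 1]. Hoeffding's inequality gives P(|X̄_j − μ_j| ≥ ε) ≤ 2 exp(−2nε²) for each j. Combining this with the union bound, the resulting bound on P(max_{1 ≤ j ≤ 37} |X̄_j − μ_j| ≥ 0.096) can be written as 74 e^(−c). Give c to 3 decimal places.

9.769

Union bound over the 37 events: P(max_{1 ≤ j ≤ 37} |X̄_j − μ_j| ≥ 0.096) ≤ 37·2·exp(−2nε²) = 74 exp(−2·530·0.096²).
So c = 2·530·0.096² = 9.7690.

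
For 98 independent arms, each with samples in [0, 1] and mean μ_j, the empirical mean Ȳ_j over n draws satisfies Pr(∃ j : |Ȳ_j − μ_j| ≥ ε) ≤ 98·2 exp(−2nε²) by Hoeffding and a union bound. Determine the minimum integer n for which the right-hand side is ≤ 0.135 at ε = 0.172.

Need 2·98·exp(−2nε²) ≤ 0.135, i.e. exp(−2nε²) ≤ 0.135/196.
So 2nε² ≥ ln(196/0.135) = 7.280595.
Hence n ≥ 7.280595/(2·0.172²) = 123.050.
The smallest integer n is 124.

124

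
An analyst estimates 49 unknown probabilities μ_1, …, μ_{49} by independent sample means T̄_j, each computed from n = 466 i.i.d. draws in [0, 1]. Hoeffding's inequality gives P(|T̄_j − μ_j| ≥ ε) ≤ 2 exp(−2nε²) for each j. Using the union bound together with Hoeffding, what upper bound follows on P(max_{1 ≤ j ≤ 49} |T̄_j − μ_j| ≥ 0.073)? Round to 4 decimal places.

0.6827

Per-experiment Hoeffding bound: 2·exp(−2·466·0.073²) = 2·exp(−4.96663) = 0.013933.
Union bound over 49 events: 49·0.013933 = 0.68273.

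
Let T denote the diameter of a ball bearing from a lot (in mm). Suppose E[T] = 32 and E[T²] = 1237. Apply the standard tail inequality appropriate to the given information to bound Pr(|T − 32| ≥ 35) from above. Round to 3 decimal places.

The first two moments determine the variance, so Chebyshev's inequality is the sharpest standard bound available.
Var(T) = E[T²] − (E[T])² = 1237 − 1024 = 213.
Chebyshev's inequality: Pr(|T − μ| ≥ t) ≤ Var(T)/t² = 213/1225 = 0.1739.

0.174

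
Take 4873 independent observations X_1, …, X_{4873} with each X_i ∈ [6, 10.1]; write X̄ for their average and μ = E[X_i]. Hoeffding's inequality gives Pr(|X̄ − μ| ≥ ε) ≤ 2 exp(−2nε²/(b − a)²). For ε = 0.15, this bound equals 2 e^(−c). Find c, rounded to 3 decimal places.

c = 2nε²/(b − a)² = 2·4873·0.15² / 4.1² = 13.0449.

13.045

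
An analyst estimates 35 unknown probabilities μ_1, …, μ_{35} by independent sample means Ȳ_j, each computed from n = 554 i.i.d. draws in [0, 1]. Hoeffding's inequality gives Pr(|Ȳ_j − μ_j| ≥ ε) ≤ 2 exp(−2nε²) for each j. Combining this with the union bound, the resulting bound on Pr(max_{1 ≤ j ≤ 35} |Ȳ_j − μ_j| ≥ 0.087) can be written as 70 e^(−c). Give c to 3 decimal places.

8.386

Union bound over the 35 events: Pr(max_{1 ≤ j ≤ 35} |Ȳ_j − μ_j| ≥ 0.087) ≤ 35·2·exp(−2nε²) = 70 exp(−2·554·0.087²).
So c = 2·554·0.087² = 8.3865.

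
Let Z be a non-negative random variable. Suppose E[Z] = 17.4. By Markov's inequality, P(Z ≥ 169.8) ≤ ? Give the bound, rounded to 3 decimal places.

0.102

Markov's inequality: for a non-negative random variable, P(Z ≥ a) ≤ E[Z]/a.
Here E[Z] = 17.4 and a = 169.8, so the bound is 17.4/169.8 = 0.1025.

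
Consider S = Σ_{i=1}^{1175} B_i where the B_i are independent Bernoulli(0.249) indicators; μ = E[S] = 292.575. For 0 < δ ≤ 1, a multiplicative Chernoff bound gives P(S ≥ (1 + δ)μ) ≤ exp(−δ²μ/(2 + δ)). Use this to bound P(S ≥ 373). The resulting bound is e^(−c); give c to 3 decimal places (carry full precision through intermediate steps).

9.718

Write 373 = (1 + δ)μ, so δ = 373/292.575 − 1 = 0.2748868…
Then the exponent is δ²μ/(2 + δ) = (373 − μ)² / (μ·(2 + δ)) = 9.718184.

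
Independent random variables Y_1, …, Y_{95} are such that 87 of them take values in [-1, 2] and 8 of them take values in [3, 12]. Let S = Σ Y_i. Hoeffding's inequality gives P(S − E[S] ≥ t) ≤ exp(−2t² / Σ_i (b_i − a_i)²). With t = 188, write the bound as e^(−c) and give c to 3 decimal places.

Σ(b_i − a_i)² = 87·3² + 8·9² = 1431.
c = 2t² / 1431 = 2·188² / 1431 = 49.3976.

49.398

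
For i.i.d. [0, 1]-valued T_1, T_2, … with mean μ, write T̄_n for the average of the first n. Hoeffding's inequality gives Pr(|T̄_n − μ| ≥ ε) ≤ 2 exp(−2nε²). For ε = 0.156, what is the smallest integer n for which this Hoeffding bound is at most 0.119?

58

Require 2·exp(−2nε²) ≤ 0.119, i.e. 2nε² ≥ ln(2/0.119) = 2.821779.
So n ≥ 2.821779 / (2·0.156²) = 57.975.
The smallest integer n is 58.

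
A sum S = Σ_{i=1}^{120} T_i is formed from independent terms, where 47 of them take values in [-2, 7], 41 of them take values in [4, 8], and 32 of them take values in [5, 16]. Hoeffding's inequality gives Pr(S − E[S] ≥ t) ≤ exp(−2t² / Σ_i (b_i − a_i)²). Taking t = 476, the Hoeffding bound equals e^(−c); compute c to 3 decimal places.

Σ(b_i − a_i)² = 47·9² + 41·4² + 32·11² = 8335.
c = 2t² / 8335 = 2·476² / 8335 = 54.3674.

54.367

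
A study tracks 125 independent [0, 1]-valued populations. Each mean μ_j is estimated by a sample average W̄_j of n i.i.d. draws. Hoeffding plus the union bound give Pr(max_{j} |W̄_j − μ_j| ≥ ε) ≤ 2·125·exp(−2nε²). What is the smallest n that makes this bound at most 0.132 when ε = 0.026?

5582

Need 2·125·exp(−2nε²) ≤ 0.132, i.e. exp(−2nε²) ≤ 0.132/250.
So 2nε² ≥ ln(250/0.132) = 7.546414.
Hence n ≥ 7.546414/(2·0.026²) = 5581.667.
The smallest integer n is 5582.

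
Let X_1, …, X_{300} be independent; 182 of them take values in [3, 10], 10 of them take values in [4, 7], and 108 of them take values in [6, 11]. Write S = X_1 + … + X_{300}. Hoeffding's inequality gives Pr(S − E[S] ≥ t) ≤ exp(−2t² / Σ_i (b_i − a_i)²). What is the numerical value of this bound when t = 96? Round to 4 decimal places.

0.2072

Σ(b_i − a_i)² = 182·7² + 10·3² + 108·5² = 11708.
Exponent = 2·96² / 11708 = 1.57431.
Bound = exp(−1.57431) = 0.20715.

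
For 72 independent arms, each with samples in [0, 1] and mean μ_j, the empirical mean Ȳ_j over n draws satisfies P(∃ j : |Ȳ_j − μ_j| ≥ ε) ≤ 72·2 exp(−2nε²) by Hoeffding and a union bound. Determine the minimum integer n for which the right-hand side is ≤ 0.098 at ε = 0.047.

Need 2·72·exp(−2nε²) ≤ 0.098, i.e. exp(−2nε²) ≤ 0.098/144.
So 2nε² ≥ ln(144/0.098) = 7.292601.
Hence n ≥ 7.292601/(2·0.047²) = 1650.657.
The smallest integer n is 1651.

1651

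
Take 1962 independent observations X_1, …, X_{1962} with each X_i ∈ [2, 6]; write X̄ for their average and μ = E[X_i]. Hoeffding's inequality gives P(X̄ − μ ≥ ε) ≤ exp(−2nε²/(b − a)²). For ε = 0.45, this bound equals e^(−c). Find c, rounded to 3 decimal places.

c = 2nε²/(b − a)² = 2·1962·0.45² / 4² = 49.6631.

49.663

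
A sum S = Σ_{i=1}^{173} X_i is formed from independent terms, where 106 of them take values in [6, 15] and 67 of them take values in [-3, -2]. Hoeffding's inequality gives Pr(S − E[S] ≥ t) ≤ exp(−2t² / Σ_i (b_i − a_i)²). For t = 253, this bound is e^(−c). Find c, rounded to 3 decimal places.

14.795

Σ(b_i − a_i)² = 106·9² + 67·1² = 8653.
c = 2t² / 8653 = 2·253² / 8653 = 14.7946.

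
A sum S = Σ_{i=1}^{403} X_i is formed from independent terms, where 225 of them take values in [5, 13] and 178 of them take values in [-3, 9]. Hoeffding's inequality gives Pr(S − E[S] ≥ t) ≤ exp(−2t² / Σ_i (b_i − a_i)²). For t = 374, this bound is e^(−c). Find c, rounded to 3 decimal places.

Σ(b_i − a_i)² = 225·8² + 178·12² = 40032.
c = 2t² / 40032 = 2·374² / 40032 = 6.9882.

6.988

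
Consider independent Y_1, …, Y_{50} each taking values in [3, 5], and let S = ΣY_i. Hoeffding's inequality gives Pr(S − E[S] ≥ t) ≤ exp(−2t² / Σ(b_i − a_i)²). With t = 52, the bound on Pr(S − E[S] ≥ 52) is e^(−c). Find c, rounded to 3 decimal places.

Σ(b_i − a_i)² = 50·(2)² = 200.
c = 2t²/200 = 2·52²/200 = 27.0400.

27.040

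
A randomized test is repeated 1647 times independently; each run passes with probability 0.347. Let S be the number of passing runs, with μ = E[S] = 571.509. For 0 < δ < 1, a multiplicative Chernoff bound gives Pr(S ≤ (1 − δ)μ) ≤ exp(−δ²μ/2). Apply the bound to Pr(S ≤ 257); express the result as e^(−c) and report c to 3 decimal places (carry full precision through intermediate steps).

Write 257 = (1 − δ)μ, so δ = 1 − 257/571.509 = 0.5503133…
Then the exponent is δ²μ/2 = (μ − 257)²/(2μ) = 86.539242.

86.539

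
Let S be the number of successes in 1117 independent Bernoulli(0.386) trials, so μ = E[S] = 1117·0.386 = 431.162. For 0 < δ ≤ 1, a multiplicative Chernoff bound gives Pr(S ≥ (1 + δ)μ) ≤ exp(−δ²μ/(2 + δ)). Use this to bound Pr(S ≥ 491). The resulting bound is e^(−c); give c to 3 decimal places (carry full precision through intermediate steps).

3.883

Write 491 = (1 + δ)μ, so δ = 491/431.162 − 1 = 0.1387831…
Then the exponent is δ²μ/(2 + δ) = (491 − μ)² / (μ·(2 + δ)) = 3.882817.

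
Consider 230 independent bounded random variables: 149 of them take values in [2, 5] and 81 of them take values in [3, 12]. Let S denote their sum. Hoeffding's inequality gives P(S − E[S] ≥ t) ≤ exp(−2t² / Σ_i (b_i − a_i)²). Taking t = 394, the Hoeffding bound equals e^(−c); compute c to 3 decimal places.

39.290

Σ(b_i − a_i)² = 149·3² + 81·9² = 7902.
c = 2t² / 7902 = 2·394² / 7902 = 39.2903.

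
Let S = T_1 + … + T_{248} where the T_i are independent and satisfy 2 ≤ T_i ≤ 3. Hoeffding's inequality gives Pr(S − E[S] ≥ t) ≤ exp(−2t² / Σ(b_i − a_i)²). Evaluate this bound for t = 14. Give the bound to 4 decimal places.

0.2058

Σ(b_i − a_i)² = 248·(1)² = 248.
Exponent = 2·14²/248 = 1.5806.
Bound = exp(−1.5806) = 0.20584.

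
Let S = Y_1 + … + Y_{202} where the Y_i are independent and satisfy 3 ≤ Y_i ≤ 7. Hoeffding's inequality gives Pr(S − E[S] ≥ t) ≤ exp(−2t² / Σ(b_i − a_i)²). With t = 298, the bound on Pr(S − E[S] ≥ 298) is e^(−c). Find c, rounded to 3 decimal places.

54.953

Σ(b_i − a_i)² = 202·(4)² = 3232.
c = 2t²/3232 = 2·298²/3232 = 54.9530.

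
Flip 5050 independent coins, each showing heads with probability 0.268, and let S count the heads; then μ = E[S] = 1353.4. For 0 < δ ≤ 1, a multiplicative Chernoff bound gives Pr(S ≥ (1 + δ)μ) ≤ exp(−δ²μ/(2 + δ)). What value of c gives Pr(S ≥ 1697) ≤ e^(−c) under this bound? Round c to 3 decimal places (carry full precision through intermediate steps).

Write 1697 = (1 + δ)μ, so δ = 1697/1353.4 − 1 = 0.2538791…
Then the exponent is δ²μ/(2 + δ) = (1697 − μ)² / (μ·(2 + δ)) = 38.703436.

38.703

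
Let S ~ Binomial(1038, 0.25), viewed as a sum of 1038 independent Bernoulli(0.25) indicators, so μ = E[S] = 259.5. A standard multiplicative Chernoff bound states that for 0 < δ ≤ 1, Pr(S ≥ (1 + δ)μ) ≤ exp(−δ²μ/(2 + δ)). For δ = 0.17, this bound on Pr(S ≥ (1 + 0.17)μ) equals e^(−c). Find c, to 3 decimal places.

c = δ²μ/(2 + δ) = 0.17²·259.5/(2 + 0.17) = 3.4560.

3.456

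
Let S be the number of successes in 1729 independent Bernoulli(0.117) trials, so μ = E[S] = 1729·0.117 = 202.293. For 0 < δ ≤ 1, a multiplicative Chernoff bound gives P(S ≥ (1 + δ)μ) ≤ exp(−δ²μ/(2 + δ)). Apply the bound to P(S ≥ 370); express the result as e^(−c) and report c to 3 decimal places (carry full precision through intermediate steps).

49.146

Write 370 = (1 + δ)μ, so δ = 370/202.293 − 1 = 0.8290302…
Then the exponent is δ²μ/(2 + δ) = (370 − μ)² / (μ·(2 + δ)) = 49.145521.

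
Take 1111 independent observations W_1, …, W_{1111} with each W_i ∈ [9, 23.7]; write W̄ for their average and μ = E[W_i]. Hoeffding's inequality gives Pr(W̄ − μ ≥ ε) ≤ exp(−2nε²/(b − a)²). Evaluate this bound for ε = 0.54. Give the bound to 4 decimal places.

0.0499

Exponent: 2nε²/(b − a)² = 2·1111·0.54² / 14.7² = 2.99845.
Bound = exp(−2.99845) = 0.04986.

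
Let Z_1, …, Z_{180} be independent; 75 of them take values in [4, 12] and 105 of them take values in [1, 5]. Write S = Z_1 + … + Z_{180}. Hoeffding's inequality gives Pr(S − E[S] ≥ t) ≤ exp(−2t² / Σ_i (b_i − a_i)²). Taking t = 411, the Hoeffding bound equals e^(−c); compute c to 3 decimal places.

52.136

Σ(b_i − a_i)² = 75·8² + 105·4² = 6480.
c = 2t² / 6480 = 2·411² / 6480 = 52.1361.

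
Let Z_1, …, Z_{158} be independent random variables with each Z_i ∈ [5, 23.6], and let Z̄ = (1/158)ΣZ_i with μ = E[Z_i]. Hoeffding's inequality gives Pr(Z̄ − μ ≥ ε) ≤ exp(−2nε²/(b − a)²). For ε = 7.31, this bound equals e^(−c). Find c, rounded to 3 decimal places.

c = 2nε²/(b − a)² = 2·158·7.31² / 18.6² = 48.8086.

48.809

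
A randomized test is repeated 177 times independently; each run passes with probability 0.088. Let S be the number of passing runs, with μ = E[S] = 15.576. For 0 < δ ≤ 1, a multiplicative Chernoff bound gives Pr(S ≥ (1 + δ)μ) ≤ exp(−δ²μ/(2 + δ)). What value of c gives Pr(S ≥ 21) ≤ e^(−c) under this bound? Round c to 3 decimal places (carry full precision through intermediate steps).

0.804

Write 21 = (1 + δ)μ, so δ = 21/15.576 − 1 = 0.348228…
Then the exponent is δ²μ/(2 + δ) = (21 − μ)² / (μ·(2 + δ)) = 0.804346.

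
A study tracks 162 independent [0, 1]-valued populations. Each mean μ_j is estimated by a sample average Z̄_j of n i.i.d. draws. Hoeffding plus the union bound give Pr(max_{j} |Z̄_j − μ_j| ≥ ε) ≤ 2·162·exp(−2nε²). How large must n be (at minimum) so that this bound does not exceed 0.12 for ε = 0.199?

100

Need 2·162·exp(−2nε²) ≤ 0.12, i.e. exp(−2nε²) ≤ 0.12/324.
So 2nε² ≥ ln(324/0.12) = 7.901007.
Hence n ≥ 7.901007/(2·0.199²) = 99.758.
The smallest integer n is 100.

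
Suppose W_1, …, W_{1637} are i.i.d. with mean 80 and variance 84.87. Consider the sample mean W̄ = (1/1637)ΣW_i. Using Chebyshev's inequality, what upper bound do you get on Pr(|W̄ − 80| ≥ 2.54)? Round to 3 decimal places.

Var(W̄) = Var(W_i)/n = 84.87/1637 = 0.051845.
Chebyshev: Pr(|W̄ − 80| ≥ 2.54) ≤ Var(W̄)/(2.54)² = 84.87/(1637·2.54²) = 0.0080.

0.008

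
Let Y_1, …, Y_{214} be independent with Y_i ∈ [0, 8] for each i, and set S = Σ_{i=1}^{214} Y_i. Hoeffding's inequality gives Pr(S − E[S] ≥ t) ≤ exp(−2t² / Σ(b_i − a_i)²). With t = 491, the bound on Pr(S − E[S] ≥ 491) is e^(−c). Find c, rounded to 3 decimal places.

Σ(b_i − a_i)² = 214·(8)² = 13696.
c = 2t²/13696 = 2·491²/13696 = 35.2046.

35.205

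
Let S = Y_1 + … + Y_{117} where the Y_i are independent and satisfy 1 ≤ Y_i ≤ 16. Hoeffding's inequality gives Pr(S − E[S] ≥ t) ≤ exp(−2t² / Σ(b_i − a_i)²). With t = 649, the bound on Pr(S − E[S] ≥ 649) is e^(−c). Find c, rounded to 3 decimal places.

Σ(b_i − a_i)² = 117·(15)² = 26325.
c = 2t²/26325 = 2·649²/26325 = 32.0001.

32.000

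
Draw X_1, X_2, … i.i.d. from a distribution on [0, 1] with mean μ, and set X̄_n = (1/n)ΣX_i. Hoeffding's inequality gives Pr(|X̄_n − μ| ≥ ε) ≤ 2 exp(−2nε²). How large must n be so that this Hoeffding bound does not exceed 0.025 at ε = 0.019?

6070

Require 2·exp(−2nε²) ≤ 0.025, i.e. 2nε² ≥ ln(2/0.025) = 4.382027.
So n ≥ 4.382027 / (2·0.019²) = 6069.289.
The smallest integer n is 6070.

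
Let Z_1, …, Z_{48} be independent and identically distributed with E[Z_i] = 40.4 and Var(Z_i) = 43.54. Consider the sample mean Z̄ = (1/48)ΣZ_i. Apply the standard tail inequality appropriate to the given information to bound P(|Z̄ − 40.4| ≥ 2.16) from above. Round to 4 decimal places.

0.1944

With mean and variance of each term known, Chebyshev's inequality bounds the deviation of the sum (or sample mean).
Var(Z̄) = Var(Z_i)/n = 43.54/48 = 0.90708.
Chebyshev: P(|Z̄ − 40.4| ≥ 2.16) ≤ Var(Z̄)/(2.16)² = 43.54/(48·2.16²) = 0.1944.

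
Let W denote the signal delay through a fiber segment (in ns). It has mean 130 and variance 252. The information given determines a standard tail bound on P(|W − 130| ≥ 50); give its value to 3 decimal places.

Mean and variance are known, so Chebyshev's inequality applies.
Chebyshev: P(|W − μ| ≥ t) ≤ Var(W)/t².
Bound = 252 / 2500 = 0.1008.

0.101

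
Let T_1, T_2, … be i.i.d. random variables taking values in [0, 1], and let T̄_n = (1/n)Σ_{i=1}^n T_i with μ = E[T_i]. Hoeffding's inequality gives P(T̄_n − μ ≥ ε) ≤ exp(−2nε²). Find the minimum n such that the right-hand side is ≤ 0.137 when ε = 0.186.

29

Require exp(−2nε²) ≤ 0.137, i.e. 2nε² ≥ ln(1/0.137) = 1.987774.
So n ≥ 1.987774 / (2·0.186²) = 28.728.
The smallest integer n is 29.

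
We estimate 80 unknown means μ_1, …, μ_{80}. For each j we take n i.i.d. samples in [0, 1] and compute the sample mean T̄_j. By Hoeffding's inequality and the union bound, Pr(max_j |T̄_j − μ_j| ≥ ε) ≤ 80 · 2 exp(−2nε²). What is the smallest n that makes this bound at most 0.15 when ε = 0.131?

Need 2·80·exp(−2nε²) ≤ 0.15, i.e. exp(−2nε²) ≤ 0.15/160.
So 2nε² ≥ ln(160/0.15) = 6.972294.
Hence n ≥ 6.972294/(2·0.131²) = 203.144.
The smallest integer n is 204.

204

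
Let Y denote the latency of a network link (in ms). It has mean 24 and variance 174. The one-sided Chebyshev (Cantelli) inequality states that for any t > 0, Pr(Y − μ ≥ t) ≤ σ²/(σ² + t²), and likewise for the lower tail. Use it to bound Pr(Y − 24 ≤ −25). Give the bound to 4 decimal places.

0.2178

Here σ² = 174 and t = 25, so σ² + t² = 799.
Cantelli's bound: 174/799 = 0.2178.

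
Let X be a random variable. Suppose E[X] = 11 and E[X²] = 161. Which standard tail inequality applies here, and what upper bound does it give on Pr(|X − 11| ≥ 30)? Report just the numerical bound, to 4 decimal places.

The first two moments determine the variance, so Chebyshev's inequality is the sharpest standard bound available.
Var(X) = E[X²] − (E[X])² = 161 − 121 = 40.
Chebyshev's inequality: Pr(|X − μ| ≥ t) ≤ Var(X)/t² = 40/900 = 0.0444.

0.0444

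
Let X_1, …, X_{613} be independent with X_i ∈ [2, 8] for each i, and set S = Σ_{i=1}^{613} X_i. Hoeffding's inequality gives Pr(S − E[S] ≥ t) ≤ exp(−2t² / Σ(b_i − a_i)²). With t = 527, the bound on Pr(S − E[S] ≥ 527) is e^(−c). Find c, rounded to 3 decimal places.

Σ(b_i − a_i)² = 613·(6)² = 22068.
c = 2t²/22068 = 2·527²/22068 = 25.1703.

25.170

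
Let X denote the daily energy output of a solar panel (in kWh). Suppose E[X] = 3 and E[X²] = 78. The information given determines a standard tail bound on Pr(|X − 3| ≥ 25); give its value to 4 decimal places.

0.1104

The first two moments determine the variance, so Chebyshev's inequality is the sharpest standard bound available.
Var(X) = E[X²] − (E[X])² = 78 − 9 = 69.
Chebyshev's inequality: Pr(|X − μ| ≥ t) ≤ Var(X)/t² = 69/625 = 0.1104.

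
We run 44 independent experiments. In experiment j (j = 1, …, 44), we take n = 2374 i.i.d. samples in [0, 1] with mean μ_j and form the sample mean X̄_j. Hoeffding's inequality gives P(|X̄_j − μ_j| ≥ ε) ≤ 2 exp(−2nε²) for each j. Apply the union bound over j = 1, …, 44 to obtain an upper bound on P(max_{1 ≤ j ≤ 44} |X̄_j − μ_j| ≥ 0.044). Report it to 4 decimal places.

0.0090

Per-experiment Hoeffding bound: 2·exp(−2·2374·0.044²) = 2·exp(−9.19213) = 0.00020368.
Union bound over 44 events: 44·0.00020368 = 0.00896.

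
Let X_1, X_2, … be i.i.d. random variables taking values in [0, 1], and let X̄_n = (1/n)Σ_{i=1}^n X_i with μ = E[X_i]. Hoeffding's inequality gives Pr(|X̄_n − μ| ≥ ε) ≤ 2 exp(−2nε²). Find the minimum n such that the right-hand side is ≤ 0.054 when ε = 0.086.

245

Require 2·exp(−2nε²) ≤ 0.054, i.e. 2nε² ≥ ln(2/0.054) = 3.611918.
So n ≥ 3.611918 / (2·0.086²) = 244.181.
The smallest integer n is 245.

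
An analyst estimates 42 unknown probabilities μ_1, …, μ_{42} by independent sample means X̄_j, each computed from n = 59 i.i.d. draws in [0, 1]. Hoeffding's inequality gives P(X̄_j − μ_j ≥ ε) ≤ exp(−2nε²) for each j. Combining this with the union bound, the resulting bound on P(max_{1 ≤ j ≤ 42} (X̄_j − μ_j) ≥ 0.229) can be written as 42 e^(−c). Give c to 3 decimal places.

Union bound over the 42 events: P(max_{1 ≤ j ≤ 42} (X̄_j − μ_j) ≥ 0.229) ≤ 42·exp(−2nε²) = 42 exp(−2·59·0.229²).
So c = 2·59·0.229² = 6.1880.

6.188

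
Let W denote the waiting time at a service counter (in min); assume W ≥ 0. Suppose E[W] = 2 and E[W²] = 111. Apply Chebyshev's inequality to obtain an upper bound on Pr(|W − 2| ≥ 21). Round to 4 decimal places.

Var(W) = E[W²] − (E[W])² = 111 − 4 = 107.
Chebyshev's inequality: Pr(|W − μ| ≥ t) ≤ Var(W)/t² = 107/441 = 0.2426.

0.2426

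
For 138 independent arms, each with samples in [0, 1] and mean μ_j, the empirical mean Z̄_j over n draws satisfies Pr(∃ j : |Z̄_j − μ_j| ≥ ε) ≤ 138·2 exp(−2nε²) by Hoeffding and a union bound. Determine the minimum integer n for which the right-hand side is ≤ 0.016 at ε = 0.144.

Need 2·138·exp(−2nε²) ≤ 0.016, i.e. exp(−2nε²) ≤ 0.016/276.
So 2nε² ≥ ln(276/0.016) = 9.755567.
Hence n ≥ 9.755567/(2·0.144²) = 235.233.
The smallest integer n is 236.

236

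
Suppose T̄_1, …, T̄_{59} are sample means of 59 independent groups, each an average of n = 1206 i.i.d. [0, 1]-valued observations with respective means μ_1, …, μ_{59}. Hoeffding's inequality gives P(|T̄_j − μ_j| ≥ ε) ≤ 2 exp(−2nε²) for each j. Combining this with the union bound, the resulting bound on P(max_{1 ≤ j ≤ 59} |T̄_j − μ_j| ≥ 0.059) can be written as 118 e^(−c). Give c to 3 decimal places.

8.396

Union bound over the 59 events: P(max_{1 ≤ j ≤ 59} |T̄_j − μ_j| ≥ 0.059) ≤ 59·2·exp(−2nε²) = 118 exp(−2·1206·0.059²).
So c = 2·1206·0.059² = 8.3962.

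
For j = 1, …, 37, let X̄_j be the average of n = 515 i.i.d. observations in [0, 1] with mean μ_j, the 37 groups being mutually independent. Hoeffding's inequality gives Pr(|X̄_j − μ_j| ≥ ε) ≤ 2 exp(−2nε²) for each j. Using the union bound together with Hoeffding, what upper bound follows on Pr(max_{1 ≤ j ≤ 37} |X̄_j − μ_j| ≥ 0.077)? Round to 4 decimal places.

0.1648

Per-experiment Hoeffding bound: 2·exp(−2·515·0.077²) = 2·exp(−6.10687) = 0.004455.
Union bound over 37 events: 37·0.004455 = 0.16484.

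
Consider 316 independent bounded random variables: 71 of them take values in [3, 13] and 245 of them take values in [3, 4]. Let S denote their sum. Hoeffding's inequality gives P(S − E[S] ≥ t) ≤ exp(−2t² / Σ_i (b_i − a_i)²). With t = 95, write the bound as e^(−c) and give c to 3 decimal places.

Σ(b_i − a_i)² = 71·10² + 245·1² = 7345.
c = 2t² / 7345 = 2·95² / 7345 = 2.4575.

2.457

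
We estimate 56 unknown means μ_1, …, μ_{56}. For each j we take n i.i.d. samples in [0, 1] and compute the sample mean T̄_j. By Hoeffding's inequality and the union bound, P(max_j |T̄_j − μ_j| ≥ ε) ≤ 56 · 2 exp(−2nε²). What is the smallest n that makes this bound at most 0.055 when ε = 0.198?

98

Need 2·56·exp(−2nε²) ≤ 0.055, i.e. exp(−2nε²) ≤ 0.055/112.
So 2nε² ≥ ln(112/0.055) = 7.618921.
Hence n ≥ 7.618921/(2·0.198²) = 97.170.
The smallest integer n is 98.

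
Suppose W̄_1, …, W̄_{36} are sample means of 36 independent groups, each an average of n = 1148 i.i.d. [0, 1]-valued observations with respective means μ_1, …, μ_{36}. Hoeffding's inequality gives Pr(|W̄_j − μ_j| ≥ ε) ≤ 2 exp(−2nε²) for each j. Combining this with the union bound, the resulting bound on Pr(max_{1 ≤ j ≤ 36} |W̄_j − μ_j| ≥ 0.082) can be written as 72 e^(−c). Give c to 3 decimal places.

15.438

Union bound over the 36 events: Pr(max_{1 ≤ j ≤ 36} |W̄_j − μ_j| ≥ 0.082) ≤ 36·2·exp(−2nε²) = 72 exp(−2·1148·0.082²).
So c = 2·1148·0.082² = 15.4383.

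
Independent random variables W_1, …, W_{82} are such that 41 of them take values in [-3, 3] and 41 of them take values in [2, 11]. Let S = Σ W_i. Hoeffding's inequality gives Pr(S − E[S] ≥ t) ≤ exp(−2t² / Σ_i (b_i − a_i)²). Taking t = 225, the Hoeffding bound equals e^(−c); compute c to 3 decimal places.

Σ(b_i − a_i)² = 41·6² + 41·9² = 4797.
c = 2t² / 4797 = 2·225² / 4797 = 21.1069.

21.107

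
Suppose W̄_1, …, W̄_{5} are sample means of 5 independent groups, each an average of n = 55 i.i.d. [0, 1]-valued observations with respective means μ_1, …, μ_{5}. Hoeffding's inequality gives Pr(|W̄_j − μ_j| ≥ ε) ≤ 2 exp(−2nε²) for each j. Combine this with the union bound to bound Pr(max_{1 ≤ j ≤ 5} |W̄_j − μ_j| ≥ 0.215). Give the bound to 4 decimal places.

0.0619

Per-experiment Hoeffding bound: 2·exp(−2·55·0.215²) = 2·exp(−5.08475) = 0.012381.
Union bound over 5 events: 5·0.012381 = 0.06190.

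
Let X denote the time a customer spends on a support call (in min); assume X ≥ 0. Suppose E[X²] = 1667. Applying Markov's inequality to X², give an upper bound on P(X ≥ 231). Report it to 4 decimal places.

0.0312

Since X ≥ 0, the event {X ≥ 231} is the same as {X² ≥ 53361}.
Markov's inequality applied to X² gives P(X² ≥ 53361) ≤ E[X²]/53361 = 1667/53361 = 0.0312.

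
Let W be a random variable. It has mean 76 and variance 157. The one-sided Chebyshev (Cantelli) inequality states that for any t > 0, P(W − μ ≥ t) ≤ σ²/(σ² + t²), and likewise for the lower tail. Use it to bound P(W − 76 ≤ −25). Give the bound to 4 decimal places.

0.2008

Here σ² = 157 and t = 25, so σ² + t² = 782.
Cantelli's bound: 157/782 = 0.2008.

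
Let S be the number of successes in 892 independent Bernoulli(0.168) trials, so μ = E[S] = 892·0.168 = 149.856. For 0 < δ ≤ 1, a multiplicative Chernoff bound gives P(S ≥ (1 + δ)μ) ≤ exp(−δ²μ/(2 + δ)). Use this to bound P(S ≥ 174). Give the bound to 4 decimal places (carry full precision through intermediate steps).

0.1653

Write 174 = (1 + δ)μ, so δ = 174/149.856 − 1 = 0.1611147…
Then the exponent is δ²μ/(2 + δ) = (174 − μ)² / (μ·(2 + δ)) = 1.799975.
Bound = exp(−1.799975) = 0.16530.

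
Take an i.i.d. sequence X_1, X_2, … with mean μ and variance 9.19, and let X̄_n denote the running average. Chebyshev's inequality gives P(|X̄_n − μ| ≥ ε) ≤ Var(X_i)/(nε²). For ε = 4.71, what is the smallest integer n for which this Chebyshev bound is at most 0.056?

Require 9.19/(n·4.71²) ≤ 0.056, i.e. n ≥ 9.19/(0.056·4.71²) = 7.398.
The smallest integer n is 8.

8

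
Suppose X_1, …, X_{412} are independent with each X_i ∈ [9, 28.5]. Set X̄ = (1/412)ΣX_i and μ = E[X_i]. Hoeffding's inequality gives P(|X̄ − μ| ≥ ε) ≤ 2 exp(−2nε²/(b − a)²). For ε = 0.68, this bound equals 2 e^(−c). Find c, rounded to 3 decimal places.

c = 2nε²/(b − a)² = 2·412·0.68² / 19.5² = 1.0020.

1.002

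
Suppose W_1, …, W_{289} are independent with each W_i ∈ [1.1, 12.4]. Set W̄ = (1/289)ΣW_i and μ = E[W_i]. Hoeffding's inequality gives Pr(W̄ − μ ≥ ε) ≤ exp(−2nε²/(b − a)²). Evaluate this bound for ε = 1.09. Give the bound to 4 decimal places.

0.0046

Exponent: 2nε²/(b − a)² = 2·289·1.09² / 11.3² = 5.37804.
Bound = exp(−5.37804) = 0.00462.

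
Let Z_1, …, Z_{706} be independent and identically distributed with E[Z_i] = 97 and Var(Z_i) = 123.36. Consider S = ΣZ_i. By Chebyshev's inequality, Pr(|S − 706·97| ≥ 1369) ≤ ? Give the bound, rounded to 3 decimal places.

Var(S) = n·Var(Z_i) = 706·123.36 = 87092.16.
Chebyshev: Pr(|S − 706·97| ≥ 1369) ≤ Var(S)/1369² = 87092.16/1874161 = 0.0465.

0.046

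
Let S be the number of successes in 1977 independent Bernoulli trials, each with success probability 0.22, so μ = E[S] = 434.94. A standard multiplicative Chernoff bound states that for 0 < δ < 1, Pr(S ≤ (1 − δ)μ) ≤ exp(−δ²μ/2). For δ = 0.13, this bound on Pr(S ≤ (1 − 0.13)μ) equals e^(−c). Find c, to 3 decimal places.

3.675

c = δ²μ/2 = 0.13²·434.94/2 = 3.6752.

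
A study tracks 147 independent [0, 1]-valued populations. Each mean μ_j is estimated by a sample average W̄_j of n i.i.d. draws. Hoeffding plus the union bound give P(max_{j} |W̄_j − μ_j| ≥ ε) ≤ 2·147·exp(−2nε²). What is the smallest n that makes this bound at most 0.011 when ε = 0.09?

Need 2·147·exp(−2nε²) ≤ 0.011, i.e. exp(−2nε²) ≤ 0.011/294.
So 2nε² ≥ ln(294/0.011) = 10.193440.
Hence n ≥ 10.193440/(2·0.09²) = 629.225.
The smallest integer n is 630.

630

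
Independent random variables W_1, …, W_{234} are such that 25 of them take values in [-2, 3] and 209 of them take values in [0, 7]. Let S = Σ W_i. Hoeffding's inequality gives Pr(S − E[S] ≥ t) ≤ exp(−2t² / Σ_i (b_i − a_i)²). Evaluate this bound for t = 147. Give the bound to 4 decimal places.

0.0187

Σ(b_i − a_i)² = 25·5² + 209·7² = 10866.
Exponent = 2·147² / 10866 = 3.97736.
Bound = exp(−3.97736) = 0.01874.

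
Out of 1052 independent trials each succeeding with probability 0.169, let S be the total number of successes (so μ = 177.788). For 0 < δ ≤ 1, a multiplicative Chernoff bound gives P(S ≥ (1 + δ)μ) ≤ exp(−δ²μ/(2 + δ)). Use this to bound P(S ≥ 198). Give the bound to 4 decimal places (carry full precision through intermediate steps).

Write 198 = (1 + δ)μ, so δ = 198/177.788 − 1 = 0.113686…
Then the exponent is δ²μ/(2 + δ) = (198 − μ)² / (μ·(2 + δ)) = 1.087115.
Bound = exp(−1.087115) = 0.33719.

0.3372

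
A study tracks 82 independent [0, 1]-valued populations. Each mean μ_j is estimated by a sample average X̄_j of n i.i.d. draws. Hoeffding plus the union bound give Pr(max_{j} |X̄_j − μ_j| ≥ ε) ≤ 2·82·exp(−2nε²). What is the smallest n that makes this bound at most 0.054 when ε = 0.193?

Need 2·82·exp(−2nε²) ≤ 0.054, i.e. exp(−2nε²) ≤ 0.054/164.
So 2nε² ≥ ln(164/0.054) = 8.018638.
Hence n ≥ 8.018638/(2·0.193²) = 107.636.
The smallest integer n is 108.

108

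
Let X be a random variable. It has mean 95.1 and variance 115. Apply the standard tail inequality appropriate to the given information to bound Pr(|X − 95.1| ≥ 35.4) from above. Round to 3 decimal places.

Mean and variance are known, so Chebyshev's inequality applies.
Chebyshev: Pr(|X − μ| ≥ t) ≤ Var(X)/t².
Bound = 115 / 1253.16 = 0.0918.

0.092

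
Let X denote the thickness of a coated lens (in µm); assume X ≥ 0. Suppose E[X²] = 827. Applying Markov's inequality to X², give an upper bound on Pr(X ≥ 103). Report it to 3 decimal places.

0.078

Since X ≥ 0, the event {X ≥ 103} is the same as {X² ≥ 10609}.
Markov's inequality applied to X² gives Pr(X² ≥ 10609) ≤ E[X²]/10609 = 827/10609 = 0.0780.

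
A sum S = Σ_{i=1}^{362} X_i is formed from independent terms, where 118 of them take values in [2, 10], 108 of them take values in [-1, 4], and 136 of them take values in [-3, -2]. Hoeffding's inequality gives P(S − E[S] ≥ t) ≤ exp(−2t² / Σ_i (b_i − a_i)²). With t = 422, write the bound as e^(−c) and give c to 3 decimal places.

34.286

Σ(b_i − a_i)² = 118·8² + 108·5² + 136·1² = 10388.
c = 2t² / 10388 = 2·422² / 10388 = 34.2865.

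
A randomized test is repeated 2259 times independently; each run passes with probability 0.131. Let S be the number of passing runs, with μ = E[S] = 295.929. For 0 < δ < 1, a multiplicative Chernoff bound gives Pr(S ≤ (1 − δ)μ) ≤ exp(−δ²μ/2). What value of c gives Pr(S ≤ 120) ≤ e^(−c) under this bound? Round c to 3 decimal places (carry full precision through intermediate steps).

52.295

Write 120 = (1 − δ)μ, so δ = 1 − 120/295.929 = 0.5944973…
Then the exponent is δ²μ/2 = (μ − 120)²/(2μ) = 52.294660.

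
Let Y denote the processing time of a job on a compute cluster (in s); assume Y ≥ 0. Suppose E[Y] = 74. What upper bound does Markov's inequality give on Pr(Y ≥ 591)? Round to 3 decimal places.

0.125

Markov's inequality: for a non-negative random variable, Pr(Y ≥ a) ≤ E[Y]/a.
Here E[Y] = 74 and a = 591, so the bound is 74/591 = 0.1252.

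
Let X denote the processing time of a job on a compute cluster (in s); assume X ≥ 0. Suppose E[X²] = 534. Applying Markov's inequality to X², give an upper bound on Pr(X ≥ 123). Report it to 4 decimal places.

0.0353

Since X ≥ 0, the event {X ≥ 123} is the same as {X² ≥ 15129}.
Markov's inequality applied to X² gives Pr(X² ≥ 15129) ≤ E[X²]/15129 = 534/15129 = 0.0353.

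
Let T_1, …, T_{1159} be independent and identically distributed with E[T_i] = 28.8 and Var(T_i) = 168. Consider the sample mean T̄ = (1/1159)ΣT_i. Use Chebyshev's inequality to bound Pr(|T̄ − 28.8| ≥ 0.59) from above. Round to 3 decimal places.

0.416

Var(T̄) = Var(T_i)/n = 168/1159 = 0.14495.
Chebyshev: Pr(|T̄ − 28.8| ≥ 0.59) ≤ Var(T̄)/(0.59)² = 168/(1159·0.59²) = 0.4164.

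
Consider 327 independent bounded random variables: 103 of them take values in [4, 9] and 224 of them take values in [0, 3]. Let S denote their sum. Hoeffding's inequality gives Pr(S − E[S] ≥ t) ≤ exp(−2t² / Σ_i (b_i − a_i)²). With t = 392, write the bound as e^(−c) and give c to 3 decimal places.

66.941

Σ(b_i − a_i)² = 103·5² + 224·3² = 4591.
c = 2t² / 4591 = 2·392² / 4591 = 66.9414.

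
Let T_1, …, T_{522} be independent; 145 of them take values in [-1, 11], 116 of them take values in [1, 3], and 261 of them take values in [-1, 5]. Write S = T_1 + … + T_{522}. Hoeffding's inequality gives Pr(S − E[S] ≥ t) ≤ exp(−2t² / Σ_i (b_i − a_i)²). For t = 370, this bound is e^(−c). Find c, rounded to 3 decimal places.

8.907

Σ(b_i − a_i)² = 145·12² + 116·2² + 261·6² = 30740.
c = 2t² / 30740 = 2·370² / 30740 = 8.9070.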